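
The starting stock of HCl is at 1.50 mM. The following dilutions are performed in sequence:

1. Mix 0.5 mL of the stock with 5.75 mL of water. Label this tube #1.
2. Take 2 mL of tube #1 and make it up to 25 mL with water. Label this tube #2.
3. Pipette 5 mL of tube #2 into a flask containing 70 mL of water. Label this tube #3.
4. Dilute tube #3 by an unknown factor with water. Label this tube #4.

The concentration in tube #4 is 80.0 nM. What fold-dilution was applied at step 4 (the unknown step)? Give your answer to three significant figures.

Step 1: 0.5 mL + 5.75 mL = 6.25 mL total → factor 6.25/0.5 = 12.5
Step 2: 2 mL brought to 25 mL → factor 25/2 = 12.5
Step 3: 5 mL + 70 mL = 75 mL total → factor 75/5 = 15
Step 4: unknown factor x
Product of known-step factors = 2343.8
Overall factor = 1.50 mM / (80.0 nM) = 18750
x = 18750 / 2343.8 = 8.00

8.00-fold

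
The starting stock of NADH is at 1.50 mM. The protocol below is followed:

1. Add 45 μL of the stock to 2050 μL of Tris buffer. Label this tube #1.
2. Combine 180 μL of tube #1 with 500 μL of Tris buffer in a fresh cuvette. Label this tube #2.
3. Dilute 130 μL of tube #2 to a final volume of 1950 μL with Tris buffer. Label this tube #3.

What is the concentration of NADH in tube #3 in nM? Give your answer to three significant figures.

569 nM

Step 1: 45 μL + 2050 μL = 2095 μL total → factor 2095/45 = 46.556
Step 2: 180 μL + 500 μL = 680 μL total → factor 680/180 = 3.7778
Step 3: 130 μL brought to 1950 μL → factor 1950/130 = 15
Overall dilution factor = 46.556 × 3.7778 × 15 = 2638.1
Final = 1.50 mM / 2638.1 = 0.0005686 mM = 569 nM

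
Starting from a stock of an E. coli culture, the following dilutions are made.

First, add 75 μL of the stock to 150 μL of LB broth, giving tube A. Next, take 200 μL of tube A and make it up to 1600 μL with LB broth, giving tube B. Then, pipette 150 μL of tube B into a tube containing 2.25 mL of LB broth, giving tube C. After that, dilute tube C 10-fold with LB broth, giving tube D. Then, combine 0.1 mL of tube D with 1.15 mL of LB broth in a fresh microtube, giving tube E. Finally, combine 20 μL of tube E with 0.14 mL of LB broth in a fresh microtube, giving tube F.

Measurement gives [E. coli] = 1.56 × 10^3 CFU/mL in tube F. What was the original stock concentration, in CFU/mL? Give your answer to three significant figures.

5.99 × 10^8 CFU/mL

Step 1: 75 μL + 150 μL = 225 μL total → factor 225/75 = 3
Step 2: 200 μL brought to 1600 μL → factor 1600/200 = 8
Step 3: 150 μL + 2.25 mL = 2400 μL total → factor 2400/150 = 16
Step 4: 10-fold → factor 10
Step 5: 0.1 mL + 1.15 mL = 1.25 mL total → factor 1.25/0.1 = 12.5
Step 6: 20 μL + 0.14 mL = 160 μL total → factor 160/20 = 8
Overall dilution factor = 3 × 8 × 16 × 10 × 12.5 × 8 = 3.84 × 10^5
Stock = 1.56 × 10^3 CFU/mL × 3.84 × 10^5 = 5.99 × 10^8 CFU/mL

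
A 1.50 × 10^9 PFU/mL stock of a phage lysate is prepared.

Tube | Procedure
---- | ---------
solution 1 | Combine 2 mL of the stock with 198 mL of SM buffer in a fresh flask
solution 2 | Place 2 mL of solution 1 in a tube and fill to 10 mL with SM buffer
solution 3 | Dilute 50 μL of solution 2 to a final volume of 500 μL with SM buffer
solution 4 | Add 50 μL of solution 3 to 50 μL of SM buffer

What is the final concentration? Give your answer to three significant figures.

Step 1: 2 mL + 198 mL = 200 mL total → factor 200/2 = 100
Step 2: 2 mL brought to 10 mL → factor 10/2 = 5
Step 3: 50 μL brought to 500 μL → factor 500/50 = 10
Step 4: 50 μL + 50 μL = 100 μL total → factor 100/50 = 2
Overall dilution factor = 100 × 5 × 10 × 2 = 10000
Final = 1.50 × 10^9 PFU/mL / 10000 = 1.50 × 10^5 PFU/mL

1.50 × 10^5 PFU/mL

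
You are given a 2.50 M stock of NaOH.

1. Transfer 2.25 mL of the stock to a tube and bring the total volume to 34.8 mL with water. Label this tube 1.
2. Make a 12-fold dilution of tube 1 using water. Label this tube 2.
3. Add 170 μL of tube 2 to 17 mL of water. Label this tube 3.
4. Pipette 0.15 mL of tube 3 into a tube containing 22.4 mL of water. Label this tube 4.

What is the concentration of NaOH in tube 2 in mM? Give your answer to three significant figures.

13.5 mM

Step 1: 2.25 mL brought to 34.8 mL → factor 34.8/2.25 = 15.467
Step 2: 12-fold → factor 12
Dilution factor through tube 2 = 15.467 × 12 = 185.6
[tube 2] = 2.50 M / 185.6 = 0.01347 M = 13.5 mM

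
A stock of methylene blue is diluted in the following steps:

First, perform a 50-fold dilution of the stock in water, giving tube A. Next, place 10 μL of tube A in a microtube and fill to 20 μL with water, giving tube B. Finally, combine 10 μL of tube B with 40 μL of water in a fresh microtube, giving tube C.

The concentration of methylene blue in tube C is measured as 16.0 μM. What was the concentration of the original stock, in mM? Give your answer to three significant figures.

Step 1: 50-fold → factor 50
Step 2: 10 μL brought to 20 μL → factor 20/10 = 2
Step 3: 10 μL + 40 μL = 50 μL total → factor 50/10 = 5
Overall dilution factor = 50 × 2 × 5 = 500
Stock = 16.0 μM × 500 = 8000 μM = 8.00 mM

8.00 mM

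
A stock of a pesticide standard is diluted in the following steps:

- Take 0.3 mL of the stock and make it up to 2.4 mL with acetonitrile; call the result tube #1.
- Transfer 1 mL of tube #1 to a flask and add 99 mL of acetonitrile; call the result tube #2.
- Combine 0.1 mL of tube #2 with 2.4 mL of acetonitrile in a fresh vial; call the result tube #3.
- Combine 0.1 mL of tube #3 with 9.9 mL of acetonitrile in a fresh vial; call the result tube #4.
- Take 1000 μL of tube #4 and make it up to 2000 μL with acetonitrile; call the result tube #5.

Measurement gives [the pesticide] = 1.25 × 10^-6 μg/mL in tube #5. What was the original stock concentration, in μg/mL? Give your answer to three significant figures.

5.00 μg/mL

Step 1: 0.3 mL brought to 2.4 mL → factor 2.4/0.3 = 8
Step 2: 1 mL + 99 mL = 100 mL total → factor 100/1 = 100
Step 3: 0.1 mL + 2.4 mL = 2.5 mL total → factor 2.5/0.1 = 25
Step 4: 0.1 mL + 9.9 mL = 10 mL total → factor 10/0.1 = 100
Step 5: 1000 μL brought to 2000 μL → factor 2000/1000 = 2
Overall dilution factor = 8 × 100 × 25 × 100 × 2 = 4 × 10^6
Stock = 1.25 × 10^-6 μg/mL × 4 × 10^6 = 5.00 μg/mL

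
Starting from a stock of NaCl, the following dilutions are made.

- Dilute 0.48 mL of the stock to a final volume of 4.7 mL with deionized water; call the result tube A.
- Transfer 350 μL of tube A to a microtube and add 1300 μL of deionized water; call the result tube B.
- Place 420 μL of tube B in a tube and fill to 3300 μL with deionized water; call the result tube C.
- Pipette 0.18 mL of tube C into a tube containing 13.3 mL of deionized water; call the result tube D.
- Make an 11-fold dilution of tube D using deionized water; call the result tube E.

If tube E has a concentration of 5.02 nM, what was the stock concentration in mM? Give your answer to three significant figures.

Step 1: 0.48 mL brought to 4.7 mL → factor 4.7/0.48 = 9.7917
Step 2: 350 μL + 1300 μL = 1650 μL total → factor 1650/350 = 4.7143
Step 3: 420 μL brought to 3300 μL → factor 3300/420 = 7.8571
Step 4: 0.18 mL + 13.3 mL = 13.48 mL total → factor 13.48/0.18 = 74.889
Step 5: 11-fold → factor 11
Overall dilution factor = 9.7917 × 4.7143 × 7.8571 × 74.889 × 11 = 2.9878 × 10^5
Stock = 5.02 nM × 2.9878 × 10^5 = 1.500 × 10^6 nM = 1.50 mM

1.50 mM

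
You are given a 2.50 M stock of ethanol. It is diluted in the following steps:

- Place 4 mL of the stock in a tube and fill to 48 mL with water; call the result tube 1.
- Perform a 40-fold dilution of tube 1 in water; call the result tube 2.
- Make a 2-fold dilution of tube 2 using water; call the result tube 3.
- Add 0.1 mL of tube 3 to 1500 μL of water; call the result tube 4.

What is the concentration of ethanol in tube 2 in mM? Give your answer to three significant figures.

5.21 mM

Step 1: 4 mL brought to 48 mL → factor 48/4 = 12
Step 2: 40-fold → factor 40
Dilution factor through tube 2 = 12 × 40 = 480
[tube 2] = 2.50 M / 480 = 0.005208 M = 5.21 mM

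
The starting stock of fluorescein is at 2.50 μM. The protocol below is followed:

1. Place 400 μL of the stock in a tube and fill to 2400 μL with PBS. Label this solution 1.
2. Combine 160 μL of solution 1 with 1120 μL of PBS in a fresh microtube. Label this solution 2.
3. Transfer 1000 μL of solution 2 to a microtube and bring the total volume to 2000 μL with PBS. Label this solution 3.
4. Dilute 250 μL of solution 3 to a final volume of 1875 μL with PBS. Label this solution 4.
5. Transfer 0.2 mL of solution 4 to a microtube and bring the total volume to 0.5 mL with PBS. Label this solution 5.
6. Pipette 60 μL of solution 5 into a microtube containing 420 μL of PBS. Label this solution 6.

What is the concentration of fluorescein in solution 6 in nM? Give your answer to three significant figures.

Step 1: 400 μL brought to 2400 μL → factor 2400/400 = 6
Step 2: 160 μL + 1120 μL = 1280 μL total → factor 1280/160 = 8
Step 3: 1000 μL brought to 2000 μL → factor 2000/1000 = 2
Step 4: 250 μL brought to 1875 μL → factor 1875/250 = 7.5
Step 5: 0.2 mL brought to 0.5 mL → factor 0.5/0.2 = 2.5
Step 6: 60 μL + 420 μL = 480 μL total → factor 480/60 = 8
Dilution factor through solution 6 = 6 × 8 × 2 × 7.5 × 2.5 × 8 = 14400
[solution 6] = 2.50 μM / 14400 = 0.0001736 μM = 0.174 nM

0.174 nM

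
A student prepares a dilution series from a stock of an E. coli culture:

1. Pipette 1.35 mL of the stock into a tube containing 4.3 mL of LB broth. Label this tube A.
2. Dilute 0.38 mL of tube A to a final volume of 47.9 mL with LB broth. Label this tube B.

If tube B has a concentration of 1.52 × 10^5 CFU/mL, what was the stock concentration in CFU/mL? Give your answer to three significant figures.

Step 1: 1.35 mL + 4.3 mL = 5.65 mL total → factor 5.65/1.35 = 4.1852
Step 2: 0.38 mL brought to 47.9 mL → factor 47.9/0.38 = 126.05
Overall dilution factor = 4.1852 × 126.05 = 527.55
Stock = 1.52 × 10^5 CFU/mL × 527.55 = 8.02 × 10^7 CFU/mL

8.02 × 10^7 CFU/mL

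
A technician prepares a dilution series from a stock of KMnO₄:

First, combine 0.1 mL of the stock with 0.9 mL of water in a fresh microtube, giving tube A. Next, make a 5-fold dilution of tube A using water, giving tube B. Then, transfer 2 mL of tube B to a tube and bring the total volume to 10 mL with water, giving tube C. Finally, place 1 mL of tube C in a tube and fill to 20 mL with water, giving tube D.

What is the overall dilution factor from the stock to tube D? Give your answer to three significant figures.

5.00 × 10^3

Step 1: 0.1 mL + 0.9 mL = 1 mL total → factor 1/0.1 = 10
Step 2: 5-fold → factor 5
Step 3: 2 mL brought to 10 mL → factor 10/2 = 5
Step 4: 1 mL brought to 20 mL → factor 20/1 = 20
Overall dilution factor = 10 × 5 × 5 × 20 = 5000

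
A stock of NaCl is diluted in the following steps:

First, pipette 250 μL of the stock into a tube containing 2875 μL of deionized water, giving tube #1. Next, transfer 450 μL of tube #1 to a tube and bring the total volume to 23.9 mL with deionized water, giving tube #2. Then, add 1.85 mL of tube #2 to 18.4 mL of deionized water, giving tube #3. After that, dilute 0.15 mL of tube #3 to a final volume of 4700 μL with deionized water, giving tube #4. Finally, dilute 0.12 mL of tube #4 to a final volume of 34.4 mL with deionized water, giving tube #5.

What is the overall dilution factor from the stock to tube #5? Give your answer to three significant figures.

6.53 × 10^7

Step 1: 250 μL + 2875 μL = 3125 μL total → factor 3125/250 = 12.5
Step 2: 450 μL brought to 23.9 mL → factor 23900/450 = 53.111
Step 3: 1.85 mL + 18.4 mL = 20.25 mL total → factor 20.25/1.85 = 10.946
Step 4: 0.15 mL brought to 4700 μL → factor 4.7/0.15 = 31.333
Step 5: 0.12 mL brought to 34.4 mL → factor 34.4/0.12 = 286.67
Overall dilution factor = 12.5 × 53.111 × 10.946 × 31.333 × 286.67 = 6.5273 × 10^7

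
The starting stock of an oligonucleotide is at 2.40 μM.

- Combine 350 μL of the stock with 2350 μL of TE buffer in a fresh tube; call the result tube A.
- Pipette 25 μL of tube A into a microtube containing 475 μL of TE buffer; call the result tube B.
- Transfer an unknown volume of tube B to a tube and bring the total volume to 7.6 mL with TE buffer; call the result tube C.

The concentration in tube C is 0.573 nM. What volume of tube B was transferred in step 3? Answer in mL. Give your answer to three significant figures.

0.280 mL

Step 1: 350 μL + 2350 μL = 2700 μL total → factor 2700/350 = 7.7143
Step 2: 25 μL + 475 μL = 500 μL total → factor 500/25 = 20
Step 3: v brought to 7.6 mL → factor = 7.6 mL/v
Product of known-step factors = 154.29
Overall factor = 2.40 μM / (0.573 nM) = 4188.5
Step-3 factor = 4188.5 / 154.29 = 27.148
v = 7.6 mL / 27.148 = 0.280 mL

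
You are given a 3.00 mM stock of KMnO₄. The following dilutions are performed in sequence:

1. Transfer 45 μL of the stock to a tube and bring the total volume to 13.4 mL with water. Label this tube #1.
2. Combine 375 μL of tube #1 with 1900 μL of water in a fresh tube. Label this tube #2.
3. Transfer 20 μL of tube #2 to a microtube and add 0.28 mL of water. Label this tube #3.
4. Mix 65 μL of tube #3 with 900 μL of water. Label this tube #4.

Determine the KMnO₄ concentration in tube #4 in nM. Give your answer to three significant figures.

7.46 nM

Step 1: 45 μL brought to 13.4 mL → factor 13400/45 = 297.78
Step 2: 375 μL + 1900 μL = 2275 μL total → factor 2275/375 = 6.0667
Step 3: 20 μL + 0.28 mL = 300 μL total → factor 300/20 = 15
Step 4: 65 μL + 900 μL = 965 μL total → factor 965/65 = 14.846
Overall dilution factor = 297.78 × 6.0667 × 15 × 14.846 = 4.023 × 10^5
Final = 3.00 mM / 4.023 × 10^5 = 7.457 × 10^-6 mM = 7.46 nM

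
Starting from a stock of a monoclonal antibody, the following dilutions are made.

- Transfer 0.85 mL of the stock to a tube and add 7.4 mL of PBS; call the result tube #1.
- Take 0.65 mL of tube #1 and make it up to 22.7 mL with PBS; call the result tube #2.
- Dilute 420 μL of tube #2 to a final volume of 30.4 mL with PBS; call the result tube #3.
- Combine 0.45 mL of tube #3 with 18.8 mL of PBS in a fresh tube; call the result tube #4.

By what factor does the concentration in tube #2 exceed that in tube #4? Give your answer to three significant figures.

Step 1: 0.85 mL + 7.4 mL = 8.25 mL total → factor 8.25/0.85 = 9.7059
Step 2: 0.65 mL brought to 22.7 mL → factor 22.7/0.65 = 34.923
Step 3: 420 μL brought to 30.4 mL → factor 30400/420 = 72.381
Step 4: 0.45 mL + 18.8 mL = 19.25 mL total → factor 19.25/0.45 = 42.778
Dilution factor to tube #2 = 338.96; to tube #4 = 1.0495 × 10^6
[tube #2]/[tube #4] = (factor to tube #4)/(factor to tube #2) = 1.0495 × 10^6/338.96 = 3.10 × 10^3

3.10 × 10^3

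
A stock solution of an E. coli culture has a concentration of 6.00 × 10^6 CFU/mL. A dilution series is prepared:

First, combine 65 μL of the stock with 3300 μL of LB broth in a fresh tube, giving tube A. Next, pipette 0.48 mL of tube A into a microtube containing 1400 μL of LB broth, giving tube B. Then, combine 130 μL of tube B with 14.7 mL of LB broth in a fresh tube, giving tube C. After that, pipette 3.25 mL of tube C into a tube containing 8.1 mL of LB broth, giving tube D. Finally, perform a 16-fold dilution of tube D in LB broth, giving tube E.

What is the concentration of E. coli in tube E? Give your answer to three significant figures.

4.64 CFU/mL

Step 1: 65 μL + 3300 μL = 3365 μL total → factor 3365/65 = 51.769
Step 2: 0.48 mL + 1400 μL = 1.88 mL total → factor 1.88/0.48 = 3.9167
Step 3: 130 μL + 14.7 mL = 14830 μL total → factor 14830/130 = 114.08
Step 4: 3.25 mL + 8.1 mL = 11.35 mL total → factor 11.35/3.25 = 3.4923
Step 5: 16-fold → factor 16
Overall dilution factor = 51.769 × 3.9167 × 114.08 × 3.4923 × 16 = 1.2925 × 10^6
Final = 6.00 × 10^6 CFU/mL / 1.2925 × 10^6 = 4.64 CFU/mL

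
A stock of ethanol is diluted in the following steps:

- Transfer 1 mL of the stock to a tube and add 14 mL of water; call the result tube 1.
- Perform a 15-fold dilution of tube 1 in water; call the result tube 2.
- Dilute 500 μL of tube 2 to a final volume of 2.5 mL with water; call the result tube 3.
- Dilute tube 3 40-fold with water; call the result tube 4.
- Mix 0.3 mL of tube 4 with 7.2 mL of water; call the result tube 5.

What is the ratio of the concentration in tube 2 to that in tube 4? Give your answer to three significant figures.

200

Step 1: 1 mL + 14 mL = 15 mL total → factor 15/1 = 15
Step 2: 15-fold → factor 15
Step 3: 500 μL brought to 2.5 mL → factor 2500/500 = 5
Step 4: 40-fold → factor 40
Dilution factor to tube 2 = 225; to tube 4 = 45000
[tube 2]/[tube 4] = (factor to tube 4)/(factor to tube 2) = 45000/225 = 200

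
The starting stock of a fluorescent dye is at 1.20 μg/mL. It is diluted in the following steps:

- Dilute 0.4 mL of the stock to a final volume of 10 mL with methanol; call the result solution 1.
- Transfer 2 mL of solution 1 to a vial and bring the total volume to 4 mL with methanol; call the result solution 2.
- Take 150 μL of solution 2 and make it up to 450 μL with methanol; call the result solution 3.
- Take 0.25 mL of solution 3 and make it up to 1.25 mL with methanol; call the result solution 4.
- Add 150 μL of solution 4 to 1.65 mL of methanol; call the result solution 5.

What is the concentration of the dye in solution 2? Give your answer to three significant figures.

Step 1: 0.4 mL brought to 10 mL → factor 10/0.4 = 25
Step 2: 2 mL brought to 4 mL → factor 4/2 = 2
Dilution factor through solution 2 = 25 × 2 = 50
[solution 2] = 1.20 μg/mL / 50 = 0.0240 μg/mL

0.0240 μg/mL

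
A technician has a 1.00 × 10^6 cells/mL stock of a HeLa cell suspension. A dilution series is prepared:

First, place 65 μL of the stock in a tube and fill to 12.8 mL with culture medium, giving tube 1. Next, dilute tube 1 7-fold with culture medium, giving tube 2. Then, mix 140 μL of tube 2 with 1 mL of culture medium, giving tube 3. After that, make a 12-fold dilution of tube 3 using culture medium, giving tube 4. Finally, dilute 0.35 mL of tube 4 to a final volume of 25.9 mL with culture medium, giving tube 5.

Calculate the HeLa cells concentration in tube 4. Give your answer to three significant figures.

7.42 cells/mL

Step 1: 65 μL brought to 12.8 mL → factor 12800/65 = 196.92
Step 2: 7-fold → factor 7
Step 3: 140 μL + 1 mL = 1140 μL total → factor 1140/140 = 8.1429
Step 4: 12-fold → factor 12
Dilution factor through tube 4 = 196.92 × 7 × 8.1429 × 12 = 1.347 × 10^5
[tube 4] = 1.00 × 10^6 cells/mL / 1.347 × 10^5 = 7.42 cells/mL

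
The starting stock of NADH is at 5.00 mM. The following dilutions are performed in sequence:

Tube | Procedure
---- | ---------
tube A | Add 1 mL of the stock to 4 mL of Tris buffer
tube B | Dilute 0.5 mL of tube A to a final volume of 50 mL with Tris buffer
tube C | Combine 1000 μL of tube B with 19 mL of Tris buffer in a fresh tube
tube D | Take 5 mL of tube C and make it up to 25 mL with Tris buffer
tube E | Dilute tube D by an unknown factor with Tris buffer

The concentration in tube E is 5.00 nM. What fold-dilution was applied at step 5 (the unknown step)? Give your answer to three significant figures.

Step 1: 1 mL + 4 mL = 5 mL total → factor 5/1 = 5
Step 2: 0.5 mL brought to 50 mL → factor 50/0.5 = 100
Step 3: 1000 μL + 19 mL = 20000 μL total → factor 20000/1000 = 20
Step 4: 5 mL brought to 25 mL → factor 25/5 = 5
Step 5: unknown factor x
Product of known-step factors = 50000
Overall factor = 5.00 mM / (5.00 nM) = 1 × 10^6
x = 1 × 10^6 / 50000 = 20.0

20.0-fold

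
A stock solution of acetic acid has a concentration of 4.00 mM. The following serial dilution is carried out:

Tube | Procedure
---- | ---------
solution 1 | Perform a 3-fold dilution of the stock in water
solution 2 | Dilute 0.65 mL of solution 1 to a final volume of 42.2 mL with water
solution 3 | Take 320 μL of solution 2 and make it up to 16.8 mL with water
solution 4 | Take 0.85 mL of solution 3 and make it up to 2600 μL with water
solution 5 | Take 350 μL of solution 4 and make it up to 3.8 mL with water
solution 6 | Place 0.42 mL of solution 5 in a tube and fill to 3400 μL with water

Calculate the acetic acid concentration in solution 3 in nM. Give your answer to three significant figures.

Step 1: 3-fold → factor 3
Step 2: 0.65 mL brought to 42.2 mL → factor 42.2/0.65 = 64.923
Step 3: 320 μL brought to 16.8 mL → factor 16800/320 = 52.5
Dilution factor through solution 3 = 3 × 64.923 × 52.5 = 10225
[solution 3] = 4.00 mM / 10225 = 0.0003912 mM = 391 nM

391 nM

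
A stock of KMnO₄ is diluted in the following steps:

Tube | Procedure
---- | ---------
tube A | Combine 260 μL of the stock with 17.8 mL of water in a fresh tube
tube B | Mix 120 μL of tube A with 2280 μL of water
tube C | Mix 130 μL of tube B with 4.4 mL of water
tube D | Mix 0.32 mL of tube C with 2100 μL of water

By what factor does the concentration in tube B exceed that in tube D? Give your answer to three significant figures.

Step 1: 260 μL + 17.8 mL = 18060 μL total → factor 18060/260 = 69.462
Step 2: 120 μL + 2280 μL = 2400 μL total → factor 2400/120 = 20
Step 3: 130 μL + 4.4 mL = 4530 μL total → factor 4530/130 = 34.846
Step 4: 0.32 mL + 2100 μL = 2.42 mL total → factor 2.42/0.32 = 7.5625
Dilution factor to tube B = 1389.2; to tube D = 3.661 × 10^5
[tube B]/[tube D] = (factor to tube D)/(factor to tube B) = 3.661 × 10^5/1389.2 = 264

264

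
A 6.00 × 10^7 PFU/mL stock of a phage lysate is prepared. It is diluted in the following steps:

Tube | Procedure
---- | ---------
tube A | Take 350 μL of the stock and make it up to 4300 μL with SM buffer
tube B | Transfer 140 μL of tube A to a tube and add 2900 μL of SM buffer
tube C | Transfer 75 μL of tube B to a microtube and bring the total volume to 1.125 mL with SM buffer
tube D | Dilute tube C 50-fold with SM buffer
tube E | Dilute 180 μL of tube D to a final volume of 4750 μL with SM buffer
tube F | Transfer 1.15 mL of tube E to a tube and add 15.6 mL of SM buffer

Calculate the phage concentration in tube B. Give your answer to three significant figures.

2.25 × 10^5 PFU/mL

Step 1: 350 μL brought to 4300 μL → factor 4300/350 = 12.286
Step 2: 140 μL + 2900 μL = 3040 μL total → factor 3040/140 = 21.714
Dilution factor through tube B = 12.286 × 21.714 = 266.78
[tube B] = 6.00 × 10^7 PFU/mL / 266.78 = 2.25 × 10^5 PFU/mL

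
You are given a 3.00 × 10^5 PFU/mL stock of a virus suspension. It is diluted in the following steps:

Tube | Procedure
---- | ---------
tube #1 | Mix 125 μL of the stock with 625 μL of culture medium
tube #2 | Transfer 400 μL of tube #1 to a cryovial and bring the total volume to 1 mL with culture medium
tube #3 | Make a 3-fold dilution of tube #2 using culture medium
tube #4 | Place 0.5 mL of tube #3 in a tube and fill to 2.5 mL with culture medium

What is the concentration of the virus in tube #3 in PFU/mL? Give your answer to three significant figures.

Step 1: 125 μL + 625 μL = 750 μL total → factor 750/125 = 6
Step 2: 400 μL brought to 1 mL → factor 1000/400 = 2.5
Step 3: 3-fold → factor 3
Dilution factor through tube #3 = 6 × 2.5 × 3 = 45
[tube #3] = 3.00 × 10^5 PFU/mL / 45 = 6.67 × 10^3 PFU/mL

6.67 × 10^3 PFU/mL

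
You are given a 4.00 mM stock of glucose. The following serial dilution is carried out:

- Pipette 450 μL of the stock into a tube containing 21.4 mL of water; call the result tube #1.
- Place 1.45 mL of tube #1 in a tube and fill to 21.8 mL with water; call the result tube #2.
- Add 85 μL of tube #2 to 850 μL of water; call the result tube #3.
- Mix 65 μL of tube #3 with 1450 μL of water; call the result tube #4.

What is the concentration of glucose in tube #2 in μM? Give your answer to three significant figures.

Step 1: 450 μL + 21.4 mL = 21850 μL total → factor 21850/450 = 48.556
Step 2: 1.45 mL brought to 21.8 mL → factor 21.8/1.45 = 15.034
Dilution factor through tube #2 = 48.556 × 15.034 = 730.01
[tube #2] = 4.00 mM / 730.01 = 0.005479 mM = 5.48 μM

5.48 μM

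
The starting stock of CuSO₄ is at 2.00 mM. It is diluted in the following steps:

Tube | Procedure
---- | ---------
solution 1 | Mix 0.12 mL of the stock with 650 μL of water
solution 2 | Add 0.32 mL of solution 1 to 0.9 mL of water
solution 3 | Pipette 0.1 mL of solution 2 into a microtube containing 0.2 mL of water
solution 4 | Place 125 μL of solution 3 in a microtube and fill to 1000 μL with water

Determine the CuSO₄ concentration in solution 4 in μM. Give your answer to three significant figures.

3.41 μM

Step 1: 0.12 mL + 650 μL = 0.77 mL total → factor 0.77/0.12 = 6.4167
Step 2: 0.32 mL + 0.9 mL = 1.22 mL total → factor 1.22/0.32 = 3.8125
Step 3: 0.1 mL + 0.2 mL = 0.3 mL total → factor 0.3/0.1 = 3
Step 4: 125 μL brought to 1000 μL → factor 1000/125 = 8
Overall dilution factor = 6.4167 × 3.8125 × 3 × 8 = 587.12
Final = 2.00 mM / 587.12 = 0.003406 mM = 3.41 μM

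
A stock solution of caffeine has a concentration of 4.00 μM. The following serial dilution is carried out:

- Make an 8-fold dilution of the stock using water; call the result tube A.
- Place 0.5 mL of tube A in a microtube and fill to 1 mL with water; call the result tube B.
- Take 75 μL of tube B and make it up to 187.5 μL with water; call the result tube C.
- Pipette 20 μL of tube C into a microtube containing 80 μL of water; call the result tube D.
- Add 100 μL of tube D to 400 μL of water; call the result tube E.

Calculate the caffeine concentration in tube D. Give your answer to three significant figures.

Step 1: 8-fold → factor 8
Step 2: 0.5 mL brought to 1 mL → factor 1/0.5 = 2
Step 3: 75 μL brought to 187.5 μL → factor 187.5/75 = 2.5
Step 4: 20 μL + 80 μL = 100 μL total → factor 100/20 = 5
Dilution factor through tube D = 8 × 2 × 2.5 × 5 = 200
[tube D] = 4.00 μM / 200 = 0.0200 μM

0.0200 μM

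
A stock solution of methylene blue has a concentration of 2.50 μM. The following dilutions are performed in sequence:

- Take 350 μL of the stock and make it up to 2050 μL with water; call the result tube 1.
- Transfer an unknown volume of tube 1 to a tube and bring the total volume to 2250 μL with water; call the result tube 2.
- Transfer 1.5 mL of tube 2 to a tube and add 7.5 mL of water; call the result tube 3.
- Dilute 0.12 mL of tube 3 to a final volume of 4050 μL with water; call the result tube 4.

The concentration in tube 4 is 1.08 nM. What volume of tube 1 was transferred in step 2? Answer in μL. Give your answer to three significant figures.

Step 1: 350 μL brought to 2050 μL → factor 2050/350 = 5.8571
Step 2: v brought to 2250 μL → factor = 2250 μL/v
Step 3: 1.5 mL + 7.5 mL = 9 mL total → factor 9/1.5 = 6
Step 4: 0.12 mL brought to 4050 μL → factor 4.05/0.12 = 33.75
Product of known-step factors = 1186.1
Overall factor = 2.50 μM / (1.08 nM) = 2314.8
Step-2 factor = 2314.8 / 1186.1 = 1.9517
v = 2250 μL / 1.9517 = 1.15 × 10^3 μL

1.15 × 10^3 μL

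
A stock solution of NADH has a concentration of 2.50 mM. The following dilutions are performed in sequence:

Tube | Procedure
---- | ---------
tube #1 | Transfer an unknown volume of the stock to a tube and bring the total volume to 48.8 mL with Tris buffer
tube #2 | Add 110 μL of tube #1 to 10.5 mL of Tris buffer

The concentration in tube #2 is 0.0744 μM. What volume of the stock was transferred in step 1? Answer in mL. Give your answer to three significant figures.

0.140 mL

Step 1: v brought to 48.8 mL → factor = 48.8 mL/v
Step 2: 110 μL + 10.5 mL = 10610 μL total → factor 10610/110 = 96.455
Product of known-step factors = 96.455
Overall factor = 2.50 mM / (0.0744 μM) = 33602
Step-1 factor = 33602 / 96.455 = 348.37
v = 48.8 mL / 348.37 = 0.140 mL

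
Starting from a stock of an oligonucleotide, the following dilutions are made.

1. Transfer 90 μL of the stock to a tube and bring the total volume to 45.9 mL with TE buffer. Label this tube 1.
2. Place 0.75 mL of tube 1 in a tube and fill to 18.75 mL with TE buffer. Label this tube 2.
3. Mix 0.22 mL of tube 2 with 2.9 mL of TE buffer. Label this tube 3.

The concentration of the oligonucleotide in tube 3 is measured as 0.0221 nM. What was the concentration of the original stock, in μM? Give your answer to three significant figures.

4.00 μM

Step 1: 90 μL brought to 45.9 mL → factor 45900/90 = 510
Step 2: 0.75 mL brought to 18.75 mL → factor 18.75/0.75 = 25
Step 3: 0.22 mL + 2.9 mL = 3.12 mL total → factor 3.12/0.22 = 14.182
Overall dilution factor = 510 × 25 × 14.182 = 1.8082 × 10^5
Stock = 0.0221 nM × 1.8082 × 10^5 = 3996 nM = 4.00 μM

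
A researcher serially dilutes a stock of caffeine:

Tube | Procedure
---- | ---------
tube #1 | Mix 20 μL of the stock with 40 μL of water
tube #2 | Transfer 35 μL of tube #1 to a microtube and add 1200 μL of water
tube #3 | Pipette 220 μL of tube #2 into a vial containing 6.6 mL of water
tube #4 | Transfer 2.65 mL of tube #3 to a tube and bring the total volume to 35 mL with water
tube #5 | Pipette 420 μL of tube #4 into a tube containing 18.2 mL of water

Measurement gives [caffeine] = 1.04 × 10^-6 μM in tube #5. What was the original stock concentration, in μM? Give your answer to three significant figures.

2.00 μM

Step 1: 20 μL + 40 μL = 60 μL total → factor 60/20 = 3
Step 2: 35 μL + 1200 μL = 1235 μL total → factor 1235/35 = 35.286
Step 3: 220 μL + 6.6 mL = 6820 μL total → factor 6820/220 = 31
Step 4: 2.65 mL brought to 35 mL → factor 35/2.65 = 13.208
Step 5: 420 μL + 18.2 mL = 18620 μL total → factor 18620/420 = 44.333
Overall dilution factor = 3 × 35.286 × 31 × 13.208 × 44.333 = 1.9215 × 10^6
Stock = 1.04 × 10^-6 μM × 1.9215 × 10^6 = 2.00 μM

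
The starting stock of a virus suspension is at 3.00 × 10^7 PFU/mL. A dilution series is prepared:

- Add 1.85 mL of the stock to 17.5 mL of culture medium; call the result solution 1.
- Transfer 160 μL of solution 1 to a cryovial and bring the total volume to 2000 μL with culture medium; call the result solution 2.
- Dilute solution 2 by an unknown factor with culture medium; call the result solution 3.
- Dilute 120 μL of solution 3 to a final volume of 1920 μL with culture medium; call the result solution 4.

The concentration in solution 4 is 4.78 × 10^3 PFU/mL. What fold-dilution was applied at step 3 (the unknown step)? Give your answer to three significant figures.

3.00-fold

Step 1: 1.85 mL + 17.5 mL = 19.35 mL total → factor 19.35/1.85 = 10.459
Step 2: 160 μL brought to 2000 μL → factor 2000/160 = 12.5
Step 3: unknown factor x
Step 4: 120 μL brought to 1920 μL → factor 1920/120 = 16
Product of known-step factors = 2091.9
Overall factor = 3.00 × 10^7 PFU/mL / (4.78 × 10^3 PFU/mL) = 6276.2
x = 6276.2 / 2091.9 = 3.00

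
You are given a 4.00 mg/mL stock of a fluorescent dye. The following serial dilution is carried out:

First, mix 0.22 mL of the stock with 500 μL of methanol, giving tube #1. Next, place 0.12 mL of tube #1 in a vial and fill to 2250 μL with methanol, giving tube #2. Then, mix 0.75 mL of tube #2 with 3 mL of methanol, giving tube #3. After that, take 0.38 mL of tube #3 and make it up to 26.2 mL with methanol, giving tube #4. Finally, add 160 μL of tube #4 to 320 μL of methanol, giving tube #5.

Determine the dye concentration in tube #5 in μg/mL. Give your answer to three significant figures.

0.0630 μg/mL

Step 1: 0.22 mL + 500 μL = 0.72 mL total → factor 0.72/0.22 = 3.2727
Step 2: 0.12 mL brought to 2250 μL → factor 2.25/0.12 = 18.75
Step 3: 0.75 mL + 3 mL = 3.75 mL total → factor 3.75/0.75 = 5
Step 4: 0.38 mL brought to 26.2 mL → factor 26.2/0.38 = 68.947
Step 5: 160 μL + 320 μL = 480 μL total → factor 480/160 = 3
Overall dilution factor = 3.2727 × 18.75 × 5 × 68.947 × 3 = 63463
Final = 4.00 mg/mL / 63463 = 6.303 × 10^-5 mg/mL = 0.0630 μg/mL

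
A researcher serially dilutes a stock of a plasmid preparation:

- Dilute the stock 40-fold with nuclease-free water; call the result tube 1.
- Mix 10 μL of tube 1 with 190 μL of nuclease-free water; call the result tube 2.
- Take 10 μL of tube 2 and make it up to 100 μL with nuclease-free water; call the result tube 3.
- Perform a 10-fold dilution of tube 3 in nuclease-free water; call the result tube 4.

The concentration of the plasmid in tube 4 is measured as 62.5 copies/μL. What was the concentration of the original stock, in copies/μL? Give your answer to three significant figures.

5.00 × 10^6 copies/μL

Step 1: 40-fold → factor 40
Step 2: 10 μL + 190 μL = 200 μL total → factor 200/10 = 20
Step 3: 10 μL brought to 100 μL → factor 100/10 = 10
Step 4: 10-fold → factor 10
Overall dilution factor = 40 × 20 × 10 × 10 = 80000
Stock = 62.5 copies/μL × 80000 = 5.00 × 10^6 copies/μL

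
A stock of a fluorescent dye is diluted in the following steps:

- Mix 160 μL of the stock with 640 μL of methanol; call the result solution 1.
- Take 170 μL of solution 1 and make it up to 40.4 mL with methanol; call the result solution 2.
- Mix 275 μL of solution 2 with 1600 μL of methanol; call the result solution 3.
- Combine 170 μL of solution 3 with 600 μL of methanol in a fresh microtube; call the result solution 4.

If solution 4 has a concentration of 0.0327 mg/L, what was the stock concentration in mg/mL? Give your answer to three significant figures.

Step 1: 160 μL + 640 μL = 800 μL total → factor 800/160 = 5
Step 2: 170 μL brought to 40.4 mL → factor 40400/170 = 237.65
Step 3: 275 μL + 1600 μL = 1875 μL total → factor 1875/275 = 6.8182
Step 4: 170 μL + 600 μL = 770 μL total → factor 770/170 = 4.5294
Overall dilution factor = 5 × 237.65 × 6.8182 × 4.5294 = 36696
Stock = 0.0327 mg/L × 36696 = 1200 mg/L = 1.20 mg/mL

1.20 mg/mL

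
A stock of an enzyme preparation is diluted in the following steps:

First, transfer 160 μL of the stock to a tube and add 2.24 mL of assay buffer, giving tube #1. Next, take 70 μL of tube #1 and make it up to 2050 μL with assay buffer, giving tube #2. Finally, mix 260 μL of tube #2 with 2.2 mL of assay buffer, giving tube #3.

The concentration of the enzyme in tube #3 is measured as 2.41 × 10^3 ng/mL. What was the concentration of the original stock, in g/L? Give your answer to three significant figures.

Step 1: 160 μL + 2.24 mL = 2400 μL total → factor 2400/160 = 15
Step 2: 70 μL brought to 2050 μL → factor 2050/70 = 29.286
Step 3: 260 μL + 2.2 mL = 2460 μL total → factor 2460/260 = 9.4615
Overall dilution factor = 15 × 29.286 × 9.4615 = 4156.3
Stock = 2.41 × 10^3 ng/mL × 4156.3 = 1.002 × 10^7 ng/mL = 10.0 g/L

10.0 g/L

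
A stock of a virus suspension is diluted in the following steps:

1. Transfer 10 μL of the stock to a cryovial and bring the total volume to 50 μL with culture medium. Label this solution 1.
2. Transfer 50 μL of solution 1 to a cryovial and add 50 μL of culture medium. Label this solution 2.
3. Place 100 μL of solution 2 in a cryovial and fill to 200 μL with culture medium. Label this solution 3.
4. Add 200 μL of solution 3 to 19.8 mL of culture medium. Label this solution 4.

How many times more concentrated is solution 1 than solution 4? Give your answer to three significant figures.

400

Step 1: 10 μL brought to 50 μL → factor 50/10 = 5
Step 2: 50 μL + 50 μL = 100 μL total → factor 100/50 = 2
Step 3: 100 μL brought to 200 μL → factor 200/100 = 2
Step 4: 200 μL + 19.8 mL = 20000 μL total → factor 20000/200 = 100
Dilution factor to solution 1 = 5; to solution 4 = 2000
[solution 1]/[solution 4] = (factor to solution 4)/(factor to solution 1) = 2000/5 = 400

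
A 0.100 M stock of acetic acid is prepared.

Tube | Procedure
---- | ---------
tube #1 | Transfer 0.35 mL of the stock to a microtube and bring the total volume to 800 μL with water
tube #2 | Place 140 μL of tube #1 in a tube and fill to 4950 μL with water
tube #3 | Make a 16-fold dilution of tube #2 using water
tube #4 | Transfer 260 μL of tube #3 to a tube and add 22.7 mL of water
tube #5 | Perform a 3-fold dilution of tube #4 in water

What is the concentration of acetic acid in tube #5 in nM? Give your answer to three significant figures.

Step 1: 0.35 mL brought to 800 μL → factor 0.8/0.35 = 2.2857
Step 2: 140 μL brought to 4950 μL → factor 4950/140 = 35.357
Step 3: 16-fold → factor 16
Step 4: 260 μL + 22.7 mL = 22960 μL total → factor 22960/260 = 88.308
Step 5: 3-fold → factor 3
Overall dilution factor = 2.2857 × 35.357 × 16 × 88.308 × 3 = 3.4256 × 10^5
Final = 0.100 M / 3.4256 × 10^5 = 2.919 × 10^-7 M = 292 nM

292 nM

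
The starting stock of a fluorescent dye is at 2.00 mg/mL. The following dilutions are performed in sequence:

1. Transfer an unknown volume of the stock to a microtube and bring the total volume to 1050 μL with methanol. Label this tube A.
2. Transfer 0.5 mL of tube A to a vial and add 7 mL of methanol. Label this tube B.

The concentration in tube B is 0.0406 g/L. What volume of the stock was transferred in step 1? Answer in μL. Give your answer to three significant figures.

320 μL

Step 1: v brought to 1050 μL → factor = 1050 μL/v
Step 2: 0.5 mL + 7 mL = 7.5 mL total → factor 7.5/0.5 = 15
Product of known-step factors = 15
Overall factor = 2.00 mg/mL / (0.0406 g/L) = 49.261
Step-1 factor = 49.261 / 15 = 3.2841
v = 1050 μL / 3.2841 = 320 μL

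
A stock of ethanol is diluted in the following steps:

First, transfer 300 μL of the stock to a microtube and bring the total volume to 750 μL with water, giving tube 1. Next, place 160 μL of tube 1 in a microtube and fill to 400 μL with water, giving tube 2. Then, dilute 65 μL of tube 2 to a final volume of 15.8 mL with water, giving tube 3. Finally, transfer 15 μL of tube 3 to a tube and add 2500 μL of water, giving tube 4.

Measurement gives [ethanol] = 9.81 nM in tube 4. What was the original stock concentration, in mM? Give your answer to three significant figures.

2.50 mM

Step 1: 300 μL brought to 750 μL → factor 750/300 = 2.5
Step 2: 160 μL brought to 400 μL → factor 400/160 = 2.5
Step 3: 65 μL brought to 15.8 mL → factor 15800/65 = 243.08
Step 4: 15 μL + 2500 μL = 2515 μL total → factor 2515/15 = 167.67
Overall dilution factor = 2.5 × 2.5 × 243.08 × 167.67 = 2.5472 × 10^5
Stock = 9.81 nM × 2.5472 × 10^5 = 2.499 × 10^6 nM = 2.50 mM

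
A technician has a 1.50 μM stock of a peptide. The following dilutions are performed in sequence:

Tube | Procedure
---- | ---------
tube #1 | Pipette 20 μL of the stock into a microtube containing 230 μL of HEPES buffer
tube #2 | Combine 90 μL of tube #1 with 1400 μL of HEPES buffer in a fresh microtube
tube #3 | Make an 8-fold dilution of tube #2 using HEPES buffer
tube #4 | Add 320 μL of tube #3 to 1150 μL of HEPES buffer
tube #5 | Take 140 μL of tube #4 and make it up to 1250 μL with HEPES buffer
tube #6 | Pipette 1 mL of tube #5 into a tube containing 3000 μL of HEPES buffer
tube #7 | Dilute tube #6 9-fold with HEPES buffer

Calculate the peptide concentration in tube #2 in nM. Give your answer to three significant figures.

Step 1: 20 μL + 230 μL = 250 μL total → factor 250/20 = 12.5
Step 2: 90 μL + 1400 μL = 1490 μL total → factor 1490/90 = 16.556
Dilution factor through tube #2 = 12.5 × 16.556 = 206.94
[tube #2] = 1.50 μM / 206.94 = 0.007248 μM = 7.25 nM

7.25 nM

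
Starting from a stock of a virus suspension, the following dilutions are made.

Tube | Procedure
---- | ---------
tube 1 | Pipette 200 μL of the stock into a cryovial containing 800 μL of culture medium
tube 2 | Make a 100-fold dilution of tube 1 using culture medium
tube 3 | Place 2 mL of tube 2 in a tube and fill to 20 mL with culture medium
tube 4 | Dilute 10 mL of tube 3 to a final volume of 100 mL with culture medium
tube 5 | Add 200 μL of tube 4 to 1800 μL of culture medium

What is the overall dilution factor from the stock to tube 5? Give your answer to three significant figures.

Step 1: 200 μL + 800 μL = 1000 μL total → factor 1000/200 = 5
Step 2: 100-fold → factor 100
Step 3: 2 mL brought to 20 mL → factor 20/2 = 10
Step 4: 10 mL brought to 100 mL → factor 100/10 = 10
Step 5: 200 μL + 1800 μL = 2000 μL total → factor 2000/200 = 10
Overall dilution factor = 5 × 100 × 10 × 10 × 10 = 5 × 10^5

5.00 × 10^5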